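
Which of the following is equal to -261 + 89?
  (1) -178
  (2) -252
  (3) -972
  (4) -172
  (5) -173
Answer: 4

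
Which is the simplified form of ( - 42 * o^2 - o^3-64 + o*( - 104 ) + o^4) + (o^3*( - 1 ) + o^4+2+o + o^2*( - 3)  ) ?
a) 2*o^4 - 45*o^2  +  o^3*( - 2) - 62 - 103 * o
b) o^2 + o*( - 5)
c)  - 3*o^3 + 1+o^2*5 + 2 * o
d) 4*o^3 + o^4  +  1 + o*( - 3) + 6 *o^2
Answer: a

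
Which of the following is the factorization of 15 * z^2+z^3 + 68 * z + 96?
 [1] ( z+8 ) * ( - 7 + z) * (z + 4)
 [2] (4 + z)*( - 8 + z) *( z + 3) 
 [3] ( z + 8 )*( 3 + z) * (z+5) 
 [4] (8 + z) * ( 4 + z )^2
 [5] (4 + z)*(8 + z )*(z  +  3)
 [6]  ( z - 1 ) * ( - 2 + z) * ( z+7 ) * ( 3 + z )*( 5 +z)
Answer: 5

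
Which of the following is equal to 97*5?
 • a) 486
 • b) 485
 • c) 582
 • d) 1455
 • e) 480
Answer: b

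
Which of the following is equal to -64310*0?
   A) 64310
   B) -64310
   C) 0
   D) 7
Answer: C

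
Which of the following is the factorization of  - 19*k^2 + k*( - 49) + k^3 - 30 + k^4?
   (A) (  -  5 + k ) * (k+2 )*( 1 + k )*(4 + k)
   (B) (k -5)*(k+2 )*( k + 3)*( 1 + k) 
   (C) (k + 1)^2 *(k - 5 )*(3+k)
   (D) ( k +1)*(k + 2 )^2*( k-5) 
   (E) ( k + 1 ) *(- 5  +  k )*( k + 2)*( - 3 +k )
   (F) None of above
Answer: B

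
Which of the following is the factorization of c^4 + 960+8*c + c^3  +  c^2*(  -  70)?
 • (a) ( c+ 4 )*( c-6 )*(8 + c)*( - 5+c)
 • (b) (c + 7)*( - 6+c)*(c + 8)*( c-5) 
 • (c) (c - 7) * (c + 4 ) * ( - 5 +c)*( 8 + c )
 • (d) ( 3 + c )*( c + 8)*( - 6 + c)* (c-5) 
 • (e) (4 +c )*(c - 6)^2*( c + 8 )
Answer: a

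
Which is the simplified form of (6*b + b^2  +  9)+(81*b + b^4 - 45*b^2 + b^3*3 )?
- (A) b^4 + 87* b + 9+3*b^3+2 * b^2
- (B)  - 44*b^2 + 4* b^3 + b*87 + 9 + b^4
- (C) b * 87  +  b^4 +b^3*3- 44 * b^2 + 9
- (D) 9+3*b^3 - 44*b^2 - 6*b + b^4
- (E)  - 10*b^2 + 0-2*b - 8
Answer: C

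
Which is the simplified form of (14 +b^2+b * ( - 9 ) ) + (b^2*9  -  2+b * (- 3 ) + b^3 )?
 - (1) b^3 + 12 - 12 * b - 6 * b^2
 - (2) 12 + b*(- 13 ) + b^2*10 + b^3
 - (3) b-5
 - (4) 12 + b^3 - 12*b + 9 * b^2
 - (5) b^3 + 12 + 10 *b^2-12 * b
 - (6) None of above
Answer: 5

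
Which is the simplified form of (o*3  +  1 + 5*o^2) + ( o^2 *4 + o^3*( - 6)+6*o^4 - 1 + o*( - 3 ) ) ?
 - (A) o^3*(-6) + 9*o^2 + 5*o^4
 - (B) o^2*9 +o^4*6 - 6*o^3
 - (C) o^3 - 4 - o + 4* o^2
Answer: B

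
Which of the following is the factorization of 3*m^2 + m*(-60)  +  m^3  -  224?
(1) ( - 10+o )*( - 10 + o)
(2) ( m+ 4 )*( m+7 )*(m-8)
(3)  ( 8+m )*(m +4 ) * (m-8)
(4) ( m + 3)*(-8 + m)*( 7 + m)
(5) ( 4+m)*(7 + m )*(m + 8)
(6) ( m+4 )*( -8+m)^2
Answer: 2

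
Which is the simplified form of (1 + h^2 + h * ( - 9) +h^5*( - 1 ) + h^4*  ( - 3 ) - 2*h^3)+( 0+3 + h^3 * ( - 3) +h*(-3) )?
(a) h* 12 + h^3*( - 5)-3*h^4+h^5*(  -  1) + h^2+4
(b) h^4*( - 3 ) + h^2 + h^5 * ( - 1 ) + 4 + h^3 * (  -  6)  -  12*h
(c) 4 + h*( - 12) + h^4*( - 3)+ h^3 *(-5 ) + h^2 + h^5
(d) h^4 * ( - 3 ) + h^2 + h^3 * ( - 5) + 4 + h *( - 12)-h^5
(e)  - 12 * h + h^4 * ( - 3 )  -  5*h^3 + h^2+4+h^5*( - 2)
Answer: d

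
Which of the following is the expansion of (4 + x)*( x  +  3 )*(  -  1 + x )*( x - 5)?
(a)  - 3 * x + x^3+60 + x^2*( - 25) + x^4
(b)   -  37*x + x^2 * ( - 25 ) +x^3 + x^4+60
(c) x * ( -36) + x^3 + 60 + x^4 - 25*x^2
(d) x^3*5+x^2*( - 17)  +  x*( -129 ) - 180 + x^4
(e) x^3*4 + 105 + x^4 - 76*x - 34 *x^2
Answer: b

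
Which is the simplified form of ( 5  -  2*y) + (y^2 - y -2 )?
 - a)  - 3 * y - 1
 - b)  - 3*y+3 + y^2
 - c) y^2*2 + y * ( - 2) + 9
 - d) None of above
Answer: b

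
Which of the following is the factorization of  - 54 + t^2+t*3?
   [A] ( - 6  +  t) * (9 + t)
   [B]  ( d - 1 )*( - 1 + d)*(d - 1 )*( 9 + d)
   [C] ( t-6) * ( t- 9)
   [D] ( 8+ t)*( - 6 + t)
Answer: A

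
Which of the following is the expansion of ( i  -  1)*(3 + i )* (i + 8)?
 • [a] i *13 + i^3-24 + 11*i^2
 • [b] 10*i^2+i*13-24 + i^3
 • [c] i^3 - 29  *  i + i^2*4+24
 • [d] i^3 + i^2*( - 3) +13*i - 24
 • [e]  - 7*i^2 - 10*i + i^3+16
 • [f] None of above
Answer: b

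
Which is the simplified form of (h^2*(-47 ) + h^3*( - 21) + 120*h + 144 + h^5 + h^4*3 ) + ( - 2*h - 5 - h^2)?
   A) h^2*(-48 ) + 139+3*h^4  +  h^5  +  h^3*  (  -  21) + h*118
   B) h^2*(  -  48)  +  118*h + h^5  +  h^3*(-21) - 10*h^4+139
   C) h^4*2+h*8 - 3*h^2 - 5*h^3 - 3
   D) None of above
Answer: A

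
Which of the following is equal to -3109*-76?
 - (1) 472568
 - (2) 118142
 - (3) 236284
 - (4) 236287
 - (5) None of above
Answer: 3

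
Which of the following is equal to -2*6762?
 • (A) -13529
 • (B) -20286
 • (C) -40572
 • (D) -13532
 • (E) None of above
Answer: E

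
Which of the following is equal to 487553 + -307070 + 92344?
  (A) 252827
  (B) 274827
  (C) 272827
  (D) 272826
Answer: C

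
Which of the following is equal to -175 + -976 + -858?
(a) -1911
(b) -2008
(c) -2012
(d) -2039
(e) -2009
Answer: e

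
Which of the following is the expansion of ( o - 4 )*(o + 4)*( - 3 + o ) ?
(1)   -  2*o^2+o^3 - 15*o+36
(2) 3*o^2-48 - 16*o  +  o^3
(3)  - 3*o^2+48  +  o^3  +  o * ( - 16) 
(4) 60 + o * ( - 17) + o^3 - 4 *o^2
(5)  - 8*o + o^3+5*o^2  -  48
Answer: 3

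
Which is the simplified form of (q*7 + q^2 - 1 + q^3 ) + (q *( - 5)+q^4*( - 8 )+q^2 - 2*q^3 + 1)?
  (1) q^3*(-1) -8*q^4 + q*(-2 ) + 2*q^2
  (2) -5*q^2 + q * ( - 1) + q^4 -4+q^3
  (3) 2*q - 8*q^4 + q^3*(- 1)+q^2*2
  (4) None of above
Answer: 3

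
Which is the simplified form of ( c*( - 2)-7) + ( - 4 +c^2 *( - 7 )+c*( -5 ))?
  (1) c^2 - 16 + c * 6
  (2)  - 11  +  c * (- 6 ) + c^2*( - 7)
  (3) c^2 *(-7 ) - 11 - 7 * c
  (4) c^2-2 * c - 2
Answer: 3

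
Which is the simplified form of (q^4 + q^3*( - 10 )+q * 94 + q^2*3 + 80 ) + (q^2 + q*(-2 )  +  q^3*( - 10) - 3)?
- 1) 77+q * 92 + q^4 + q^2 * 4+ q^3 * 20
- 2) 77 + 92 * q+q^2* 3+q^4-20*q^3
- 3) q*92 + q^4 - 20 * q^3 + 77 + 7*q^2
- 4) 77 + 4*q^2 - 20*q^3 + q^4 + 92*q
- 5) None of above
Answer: 4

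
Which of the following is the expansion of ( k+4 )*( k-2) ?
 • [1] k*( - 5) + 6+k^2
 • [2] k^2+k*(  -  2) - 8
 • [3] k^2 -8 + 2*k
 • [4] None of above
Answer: 3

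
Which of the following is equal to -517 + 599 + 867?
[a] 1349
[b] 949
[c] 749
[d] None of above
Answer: b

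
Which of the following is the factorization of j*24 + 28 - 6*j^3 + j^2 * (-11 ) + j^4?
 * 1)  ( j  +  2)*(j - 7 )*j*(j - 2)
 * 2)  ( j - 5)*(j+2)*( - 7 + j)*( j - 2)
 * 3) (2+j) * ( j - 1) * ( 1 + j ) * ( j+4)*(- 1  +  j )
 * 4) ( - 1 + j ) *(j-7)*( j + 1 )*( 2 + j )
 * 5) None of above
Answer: 5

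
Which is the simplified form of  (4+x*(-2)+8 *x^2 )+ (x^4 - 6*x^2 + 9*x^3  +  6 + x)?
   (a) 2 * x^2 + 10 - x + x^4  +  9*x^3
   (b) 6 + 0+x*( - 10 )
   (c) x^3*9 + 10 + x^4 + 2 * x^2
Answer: a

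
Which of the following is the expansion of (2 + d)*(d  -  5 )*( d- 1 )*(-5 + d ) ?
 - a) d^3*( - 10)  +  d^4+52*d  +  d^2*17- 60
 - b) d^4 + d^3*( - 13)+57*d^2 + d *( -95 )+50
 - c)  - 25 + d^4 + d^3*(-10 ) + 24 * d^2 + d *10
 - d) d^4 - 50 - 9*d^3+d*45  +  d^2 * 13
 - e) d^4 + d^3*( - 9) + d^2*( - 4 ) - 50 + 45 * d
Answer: d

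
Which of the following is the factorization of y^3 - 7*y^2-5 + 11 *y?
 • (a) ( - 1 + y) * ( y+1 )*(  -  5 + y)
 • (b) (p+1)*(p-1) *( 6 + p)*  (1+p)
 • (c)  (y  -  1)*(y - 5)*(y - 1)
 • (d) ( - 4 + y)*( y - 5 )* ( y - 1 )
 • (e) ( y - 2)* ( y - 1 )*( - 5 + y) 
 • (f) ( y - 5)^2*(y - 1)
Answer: c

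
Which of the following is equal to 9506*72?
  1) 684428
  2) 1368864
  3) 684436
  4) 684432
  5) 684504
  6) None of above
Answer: 4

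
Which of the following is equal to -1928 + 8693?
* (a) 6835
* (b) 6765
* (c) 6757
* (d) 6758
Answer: b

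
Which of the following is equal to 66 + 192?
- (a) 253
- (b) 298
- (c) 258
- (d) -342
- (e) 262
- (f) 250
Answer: c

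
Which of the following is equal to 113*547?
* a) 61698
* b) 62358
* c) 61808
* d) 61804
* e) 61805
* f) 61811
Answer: f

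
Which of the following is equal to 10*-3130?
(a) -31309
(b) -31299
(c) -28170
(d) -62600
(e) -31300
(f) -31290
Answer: e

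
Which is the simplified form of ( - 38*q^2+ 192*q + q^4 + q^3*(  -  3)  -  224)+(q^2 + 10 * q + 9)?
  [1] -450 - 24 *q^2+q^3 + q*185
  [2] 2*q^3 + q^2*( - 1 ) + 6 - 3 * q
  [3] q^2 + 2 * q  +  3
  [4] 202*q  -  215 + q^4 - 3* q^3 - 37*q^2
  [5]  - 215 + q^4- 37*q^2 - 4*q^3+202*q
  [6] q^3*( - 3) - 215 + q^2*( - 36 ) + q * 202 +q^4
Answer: 4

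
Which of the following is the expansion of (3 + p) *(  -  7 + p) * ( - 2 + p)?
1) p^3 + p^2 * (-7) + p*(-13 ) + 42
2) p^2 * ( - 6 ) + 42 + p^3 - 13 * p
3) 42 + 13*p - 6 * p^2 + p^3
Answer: 2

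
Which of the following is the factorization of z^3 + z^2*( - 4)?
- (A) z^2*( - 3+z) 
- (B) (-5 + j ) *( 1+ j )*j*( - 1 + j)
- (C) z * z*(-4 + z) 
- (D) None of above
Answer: C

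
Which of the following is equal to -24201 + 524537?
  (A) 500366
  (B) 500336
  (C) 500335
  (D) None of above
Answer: B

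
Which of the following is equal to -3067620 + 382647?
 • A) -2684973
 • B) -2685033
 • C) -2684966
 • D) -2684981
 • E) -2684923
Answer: A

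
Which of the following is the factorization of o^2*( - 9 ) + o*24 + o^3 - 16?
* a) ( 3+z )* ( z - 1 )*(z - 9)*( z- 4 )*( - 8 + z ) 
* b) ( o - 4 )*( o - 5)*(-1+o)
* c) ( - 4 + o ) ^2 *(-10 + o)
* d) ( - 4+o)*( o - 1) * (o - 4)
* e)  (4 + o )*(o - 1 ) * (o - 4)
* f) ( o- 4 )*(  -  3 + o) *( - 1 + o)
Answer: d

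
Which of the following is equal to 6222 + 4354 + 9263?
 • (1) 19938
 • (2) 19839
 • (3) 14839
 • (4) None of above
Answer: 2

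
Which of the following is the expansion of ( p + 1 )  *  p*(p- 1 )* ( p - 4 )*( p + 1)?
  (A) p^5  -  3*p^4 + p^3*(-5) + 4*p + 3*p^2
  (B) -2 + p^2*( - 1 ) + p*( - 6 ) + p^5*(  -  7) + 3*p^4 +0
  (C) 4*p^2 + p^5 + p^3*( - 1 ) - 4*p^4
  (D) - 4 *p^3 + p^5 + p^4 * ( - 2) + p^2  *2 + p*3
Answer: A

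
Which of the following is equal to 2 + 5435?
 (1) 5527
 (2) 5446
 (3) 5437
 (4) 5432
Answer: 3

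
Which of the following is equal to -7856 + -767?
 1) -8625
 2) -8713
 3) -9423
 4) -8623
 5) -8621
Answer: 4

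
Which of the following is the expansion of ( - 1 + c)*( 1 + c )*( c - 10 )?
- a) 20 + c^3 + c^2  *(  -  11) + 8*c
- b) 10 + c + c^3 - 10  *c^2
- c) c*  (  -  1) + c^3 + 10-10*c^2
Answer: c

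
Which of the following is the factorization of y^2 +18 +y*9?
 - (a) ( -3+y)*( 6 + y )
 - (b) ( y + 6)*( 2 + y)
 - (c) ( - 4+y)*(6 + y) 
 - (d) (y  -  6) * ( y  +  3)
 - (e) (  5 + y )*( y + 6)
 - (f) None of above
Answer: f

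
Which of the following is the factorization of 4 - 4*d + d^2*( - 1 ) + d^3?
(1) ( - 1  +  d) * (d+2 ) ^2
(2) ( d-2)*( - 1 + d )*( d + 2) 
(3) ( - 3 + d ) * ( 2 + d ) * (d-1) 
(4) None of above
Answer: 2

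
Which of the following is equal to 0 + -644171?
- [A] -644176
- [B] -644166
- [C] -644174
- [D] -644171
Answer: D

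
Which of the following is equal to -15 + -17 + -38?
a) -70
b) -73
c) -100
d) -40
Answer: a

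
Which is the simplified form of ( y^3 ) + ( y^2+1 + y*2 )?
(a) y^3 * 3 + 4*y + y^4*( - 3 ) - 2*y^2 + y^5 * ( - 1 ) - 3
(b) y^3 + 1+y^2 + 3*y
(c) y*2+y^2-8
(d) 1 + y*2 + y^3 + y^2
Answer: d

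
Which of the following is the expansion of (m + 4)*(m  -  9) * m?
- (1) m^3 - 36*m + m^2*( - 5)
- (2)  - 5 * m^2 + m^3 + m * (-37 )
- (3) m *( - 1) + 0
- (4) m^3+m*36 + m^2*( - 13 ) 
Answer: 1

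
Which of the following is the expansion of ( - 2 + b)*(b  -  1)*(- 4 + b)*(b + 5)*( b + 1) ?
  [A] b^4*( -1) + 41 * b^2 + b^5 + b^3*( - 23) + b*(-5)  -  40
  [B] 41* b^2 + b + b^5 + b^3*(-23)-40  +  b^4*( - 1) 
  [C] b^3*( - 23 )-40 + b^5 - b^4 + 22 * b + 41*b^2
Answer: C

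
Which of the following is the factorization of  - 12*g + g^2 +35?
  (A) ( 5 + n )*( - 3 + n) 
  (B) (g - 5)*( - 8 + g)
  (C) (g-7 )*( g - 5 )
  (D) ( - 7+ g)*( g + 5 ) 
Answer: C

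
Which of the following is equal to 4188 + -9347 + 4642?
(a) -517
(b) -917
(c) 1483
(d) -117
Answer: a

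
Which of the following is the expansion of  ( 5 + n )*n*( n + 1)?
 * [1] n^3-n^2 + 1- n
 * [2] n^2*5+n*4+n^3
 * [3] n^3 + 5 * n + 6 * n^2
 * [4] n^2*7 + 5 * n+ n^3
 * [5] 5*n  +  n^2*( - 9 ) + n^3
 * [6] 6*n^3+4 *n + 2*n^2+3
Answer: 3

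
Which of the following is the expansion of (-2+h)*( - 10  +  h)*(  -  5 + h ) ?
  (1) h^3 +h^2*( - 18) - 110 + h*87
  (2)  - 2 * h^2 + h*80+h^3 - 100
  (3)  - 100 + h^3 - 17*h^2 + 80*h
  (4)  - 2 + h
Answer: 3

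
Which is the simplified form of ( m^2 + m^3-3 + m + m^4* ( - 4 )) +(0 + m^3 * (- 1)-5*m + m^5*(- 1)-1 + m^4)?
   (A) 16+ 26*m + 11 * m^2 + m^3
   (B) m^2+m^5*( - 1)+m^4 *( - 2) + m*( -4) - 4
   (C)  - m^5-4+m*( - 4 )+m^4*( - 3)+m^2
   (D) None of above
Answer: C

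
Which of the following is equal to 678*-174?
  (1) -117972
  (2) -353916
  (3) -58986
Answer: 1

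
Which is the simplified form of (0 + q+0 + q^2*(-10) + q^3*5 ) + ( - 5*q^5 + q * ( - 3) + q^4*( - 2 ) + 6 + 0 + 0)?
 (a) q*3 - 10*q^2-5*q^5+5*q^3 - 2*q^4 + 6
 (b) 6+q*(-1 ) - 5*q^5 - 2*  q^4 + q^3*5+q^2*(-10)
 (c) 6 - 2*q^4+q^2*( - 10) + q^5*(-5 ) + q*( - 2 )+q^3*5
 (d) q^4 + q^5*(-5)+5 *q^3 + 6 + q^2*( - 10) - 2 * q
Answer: c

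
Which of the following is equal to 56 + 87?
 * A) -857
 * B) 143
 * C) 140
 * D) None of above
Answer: B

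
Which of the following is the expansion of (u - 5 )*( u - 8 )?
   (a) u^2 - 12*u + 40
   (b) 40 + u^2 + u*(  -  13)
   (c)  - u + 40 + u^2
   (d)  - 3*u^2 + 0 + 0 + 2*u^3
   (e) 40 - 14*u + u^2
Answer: b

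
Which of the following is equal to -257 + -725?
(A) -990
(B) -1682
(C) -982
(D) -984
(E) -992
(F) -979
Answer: C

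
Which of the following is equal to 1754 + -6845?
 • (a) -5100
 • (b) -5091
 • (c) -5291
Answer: b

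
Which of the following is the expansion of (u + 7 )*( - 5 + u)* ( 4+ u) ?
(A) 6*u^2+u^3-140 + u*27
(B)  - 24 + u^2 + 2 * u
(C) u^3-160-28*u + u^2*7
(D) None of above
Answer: D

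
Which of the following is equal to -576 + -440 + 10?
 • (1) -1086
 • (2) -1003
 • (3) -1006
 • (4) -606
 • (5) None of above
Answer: 3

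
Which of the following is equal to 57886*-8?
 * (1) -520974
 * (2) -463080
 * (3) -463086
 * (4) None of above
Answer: 4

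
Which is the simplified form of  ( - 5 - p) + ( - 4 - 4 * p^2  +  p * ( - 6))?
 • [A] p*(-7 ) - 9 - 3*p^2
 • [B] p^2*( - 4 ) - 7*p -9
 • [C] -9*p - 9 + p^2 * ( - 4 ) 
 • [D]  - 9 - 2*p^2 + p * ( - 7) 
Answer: B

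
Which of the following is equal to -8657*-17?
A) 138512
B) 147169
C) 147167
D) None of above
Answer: B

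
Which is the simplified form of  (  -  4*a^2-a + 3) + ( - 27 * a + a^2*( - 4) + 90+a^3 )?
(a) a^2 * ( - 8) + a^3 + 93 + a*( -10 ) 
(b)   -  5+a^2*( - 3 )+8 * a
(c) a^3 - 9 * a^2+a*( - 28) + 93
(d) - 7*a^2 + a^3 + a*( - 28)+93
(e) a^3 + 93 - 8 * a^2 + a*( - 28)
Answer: e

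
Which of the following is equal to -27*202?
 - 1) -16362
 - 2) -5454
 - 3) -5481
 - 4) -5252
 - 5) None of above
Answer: 2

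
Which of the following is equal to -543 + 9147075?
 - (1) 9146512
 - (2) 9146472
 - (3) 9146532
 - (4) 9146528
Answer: 3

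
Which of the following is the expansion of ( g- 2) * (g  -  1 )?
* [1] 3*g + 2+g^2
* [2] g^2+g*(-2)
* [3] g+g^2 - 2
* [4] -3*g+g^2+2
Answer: 4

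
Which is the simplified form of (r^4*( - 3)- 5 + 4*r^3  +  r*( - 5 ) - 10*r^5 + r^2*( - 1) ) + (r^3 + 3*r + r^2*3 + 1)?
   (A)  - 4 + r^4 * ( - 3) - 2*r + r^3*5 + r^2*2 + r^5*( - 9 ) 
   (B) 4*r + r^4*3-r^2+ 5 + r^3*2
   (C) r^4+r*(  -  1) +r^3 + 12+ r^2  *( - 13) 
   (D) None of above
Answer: D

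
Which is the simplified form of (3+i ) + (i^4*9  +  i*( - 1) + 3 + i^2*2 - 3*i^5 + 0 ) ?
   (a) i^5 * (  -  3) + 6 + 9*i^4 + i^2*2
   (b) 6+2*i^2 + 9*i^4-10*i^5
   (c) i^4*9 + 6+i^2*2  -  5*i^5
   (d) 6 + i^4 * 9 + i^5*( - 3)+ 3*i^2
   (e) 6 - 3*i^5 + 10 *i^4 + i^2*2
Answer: a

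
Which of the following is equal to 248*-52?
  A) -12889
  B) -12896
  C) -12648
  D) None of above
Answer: B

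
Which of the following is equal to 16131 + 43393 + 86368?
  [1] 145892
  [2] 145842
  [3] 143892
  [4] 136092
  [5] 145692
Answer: 1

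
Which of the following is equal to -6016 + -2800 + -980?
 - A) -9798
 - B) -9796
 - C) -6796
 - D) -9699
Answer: B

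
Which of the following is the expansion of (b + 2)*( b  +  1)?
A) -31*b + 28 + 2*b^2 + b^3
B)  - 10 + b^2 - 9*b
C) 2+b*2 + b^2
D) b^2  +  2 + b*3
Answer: D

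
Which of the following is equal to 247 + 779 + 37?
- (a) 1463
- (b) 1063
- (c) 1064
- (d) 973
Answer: b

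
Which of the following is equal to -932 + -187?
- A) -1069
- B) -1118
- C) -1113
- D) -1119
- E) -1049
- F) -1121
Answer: D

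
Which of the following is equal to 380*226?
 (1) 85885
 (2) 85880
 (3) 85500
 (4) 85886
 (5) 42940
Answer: 2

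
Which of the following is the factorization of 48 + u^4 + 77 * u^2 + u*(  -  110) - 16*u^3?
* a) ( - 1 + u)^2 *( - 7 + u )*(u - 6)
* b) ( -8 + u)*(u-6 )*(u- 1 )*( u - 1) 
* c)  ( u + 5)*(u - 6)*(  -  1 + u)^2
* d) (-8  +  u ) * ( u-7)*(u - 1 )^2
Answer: b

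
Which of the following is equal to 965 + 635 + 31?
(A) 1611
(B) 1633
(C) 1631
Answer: C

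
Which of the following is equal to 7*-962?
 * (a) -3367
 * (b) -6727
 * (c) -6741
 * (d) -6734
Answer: d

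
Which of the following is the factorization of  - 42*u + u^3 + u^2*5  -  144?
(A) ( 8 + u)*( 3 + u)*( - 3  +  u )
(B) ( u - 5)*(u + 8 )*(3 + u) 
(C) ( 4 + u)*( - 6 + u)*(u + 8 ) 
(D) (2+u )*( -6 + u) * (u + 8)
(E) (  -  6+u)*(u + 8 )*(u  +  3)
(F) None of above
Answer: E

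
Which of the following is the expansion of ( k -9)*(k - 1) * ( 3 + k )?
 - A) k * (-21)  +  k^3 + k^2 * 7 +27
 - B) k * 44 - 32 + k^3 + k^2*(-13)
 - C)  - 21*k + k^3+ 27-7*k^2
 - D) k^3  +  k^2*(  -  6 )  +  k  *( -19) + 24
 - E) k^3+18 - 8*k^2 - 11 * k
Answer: C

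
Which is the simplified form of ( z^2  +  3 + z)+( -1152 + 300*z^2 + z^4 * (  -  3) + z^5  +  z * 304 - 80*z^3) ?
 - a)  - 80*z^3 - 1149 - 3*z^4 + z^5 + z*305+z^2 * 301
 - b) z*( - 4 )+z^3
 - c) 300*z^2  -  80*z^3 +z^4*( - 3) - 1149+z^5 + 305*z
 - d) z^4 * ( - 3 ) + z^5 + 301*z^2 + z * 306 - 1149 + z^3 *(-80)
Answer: a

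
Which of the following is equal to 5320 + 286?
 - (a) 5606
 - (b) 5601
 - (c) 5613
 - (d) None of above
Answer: a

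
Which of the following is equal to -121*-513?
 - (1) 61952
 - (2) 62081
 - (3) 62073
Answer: 3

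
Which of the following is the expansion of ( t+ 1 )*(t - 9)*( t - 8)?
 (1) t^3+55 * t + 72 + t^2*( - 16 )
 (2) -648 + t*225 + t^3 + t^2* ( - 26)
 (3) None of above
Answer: 1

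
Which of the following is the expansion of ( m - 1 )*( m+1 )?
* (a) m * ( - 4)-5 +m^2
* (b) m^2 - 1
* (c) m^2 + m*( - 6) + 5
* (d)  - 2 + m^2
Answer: b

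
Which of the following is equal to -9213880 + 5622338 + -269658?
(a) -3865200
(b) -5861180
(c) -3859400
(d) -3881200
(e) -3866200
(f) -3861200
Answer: f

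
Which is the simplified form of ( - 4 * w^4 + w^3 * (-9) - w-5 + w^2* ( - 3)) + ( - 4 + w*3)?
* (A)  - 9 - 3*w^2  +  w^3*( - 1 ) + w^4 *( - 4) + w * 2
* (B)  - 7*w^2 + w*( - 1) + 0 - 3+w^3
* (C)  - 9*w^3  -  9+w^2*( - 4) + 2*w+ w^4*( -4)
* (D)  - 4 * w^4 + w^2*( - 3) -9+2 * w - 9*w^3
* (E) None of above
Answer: D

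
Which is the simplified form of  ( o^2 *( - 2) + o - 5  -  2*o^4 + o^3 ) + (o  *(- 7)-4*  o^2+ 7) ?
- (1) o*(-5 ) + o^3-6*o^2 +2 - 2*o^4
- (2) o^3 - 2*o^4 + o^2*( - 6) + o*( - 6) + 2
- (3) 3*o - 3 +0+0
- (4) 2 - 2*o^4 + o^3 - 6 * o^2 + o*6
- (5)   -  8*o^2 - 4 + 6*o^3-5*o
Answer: 2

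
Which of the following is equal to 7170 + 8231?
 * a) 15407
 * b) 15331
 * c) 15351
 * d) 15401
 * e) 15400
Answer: d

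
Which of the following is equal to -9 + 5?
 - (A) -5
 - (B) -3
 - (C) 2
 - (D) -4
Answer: D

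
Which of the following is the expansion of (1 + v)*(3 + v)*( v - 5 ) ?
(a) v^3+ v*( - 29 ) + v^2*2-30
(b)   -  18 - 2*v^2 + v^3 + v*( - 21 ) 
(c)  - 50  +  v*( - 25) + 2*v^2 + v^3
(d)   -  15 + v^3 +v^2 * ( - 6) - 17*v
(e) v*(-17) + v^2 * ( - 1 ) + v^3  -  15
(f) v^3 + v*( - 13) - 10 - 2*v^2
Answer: e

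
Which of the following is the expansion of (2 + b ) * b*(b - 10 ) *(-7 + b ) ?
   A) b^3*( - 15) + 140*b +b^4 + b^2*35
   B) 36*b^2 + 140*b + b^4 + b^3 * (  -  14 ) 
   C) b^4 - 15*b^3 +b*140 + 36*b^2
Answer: C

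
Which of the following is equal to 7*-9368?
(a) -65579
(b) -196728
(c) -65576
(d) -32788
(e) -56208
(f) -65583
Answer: c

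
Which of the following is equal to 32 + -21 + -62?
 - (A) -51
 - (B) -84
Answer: A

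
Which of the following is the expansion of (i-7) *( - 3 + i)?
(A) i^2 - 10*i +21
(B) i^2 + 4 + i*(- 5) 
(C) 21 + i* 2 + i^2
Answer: A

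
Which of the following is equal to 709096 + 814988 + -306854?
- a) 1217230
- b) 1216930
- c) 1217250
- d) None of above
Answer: a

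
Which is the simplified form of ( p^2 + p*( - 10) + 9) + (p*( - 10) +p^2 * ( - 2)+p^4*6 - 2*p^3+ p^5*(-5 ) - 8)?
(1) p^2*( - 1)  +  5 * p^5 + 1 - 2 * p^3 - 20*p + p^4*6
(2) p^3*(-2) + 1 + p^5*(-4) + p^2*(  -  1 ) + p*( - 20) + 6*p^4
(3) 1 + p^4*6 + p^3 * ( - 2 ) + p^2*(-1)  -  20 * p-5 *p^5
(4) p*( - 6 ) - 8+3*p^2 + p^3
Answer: 3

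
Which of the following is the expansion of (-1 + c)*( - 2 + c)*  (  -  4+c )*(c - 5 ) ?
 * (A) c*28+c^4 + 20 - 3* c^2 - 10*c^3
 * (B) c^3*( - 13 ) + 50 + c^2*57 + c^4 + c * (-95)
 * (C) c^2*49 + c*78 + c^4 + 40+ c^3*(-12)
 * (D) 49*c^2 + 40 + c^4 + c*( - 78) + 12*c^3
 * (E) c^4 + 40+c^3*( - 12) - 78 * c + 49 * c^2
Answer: E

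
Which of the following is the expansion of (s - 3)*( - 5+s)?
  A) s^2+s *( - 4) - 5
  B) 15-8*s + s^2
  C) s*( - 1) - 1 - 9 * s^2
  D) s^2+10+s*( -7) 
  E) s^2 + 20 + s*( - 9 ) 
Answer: B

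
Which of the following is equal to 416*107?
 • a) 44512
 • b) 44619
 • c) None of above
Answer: a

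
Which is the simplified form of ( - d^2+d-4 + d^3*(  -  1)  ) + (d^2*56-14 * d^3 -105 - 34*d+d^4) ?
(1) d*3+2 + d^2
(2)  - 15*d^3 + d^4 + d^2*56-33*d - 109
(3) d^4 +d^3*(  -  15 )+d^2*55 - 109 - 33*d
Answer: 3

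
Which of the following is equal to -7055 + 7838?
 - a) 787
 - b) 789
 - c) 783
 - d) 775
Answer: c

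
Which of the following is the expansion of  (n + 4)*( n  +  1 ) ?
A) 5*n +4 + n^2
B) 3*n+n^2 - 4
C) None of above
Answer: A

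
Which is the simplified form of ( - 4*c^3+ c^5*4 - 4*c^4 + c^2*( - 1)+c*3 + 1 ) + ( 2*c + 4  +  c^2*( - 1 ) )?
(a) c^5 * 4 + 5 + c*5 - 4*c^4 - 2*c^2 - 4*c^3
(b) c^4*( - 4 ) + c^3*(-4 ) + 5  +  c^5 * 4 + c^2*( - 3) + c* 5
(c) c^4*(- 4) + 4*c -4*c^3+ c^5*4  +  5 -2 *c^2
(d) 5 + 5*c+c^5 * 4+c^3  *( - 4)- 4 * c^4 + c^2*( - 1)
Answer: a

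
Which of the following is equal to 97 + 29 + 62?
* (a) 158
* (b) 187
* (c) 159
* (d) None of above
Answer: d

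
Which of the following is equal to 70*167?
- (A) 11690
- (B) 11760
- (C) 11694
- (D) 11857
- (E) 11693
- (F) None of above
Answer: A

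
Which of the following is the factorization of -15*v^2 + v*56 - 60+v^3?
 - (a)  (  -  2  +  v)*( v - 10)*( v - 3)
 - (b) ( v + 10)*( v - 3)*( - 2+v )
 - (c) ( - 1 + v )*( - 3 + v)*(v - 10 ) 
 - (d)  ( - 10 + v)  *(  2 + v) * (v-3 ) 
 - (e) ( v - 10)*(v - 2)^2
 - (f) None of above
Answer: a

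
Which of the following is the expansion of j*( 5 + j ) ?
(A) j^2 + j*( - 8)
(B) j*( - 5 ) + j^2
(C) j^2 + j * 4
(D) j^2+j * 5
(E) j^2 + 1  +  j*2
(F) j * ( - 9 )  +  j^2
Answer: D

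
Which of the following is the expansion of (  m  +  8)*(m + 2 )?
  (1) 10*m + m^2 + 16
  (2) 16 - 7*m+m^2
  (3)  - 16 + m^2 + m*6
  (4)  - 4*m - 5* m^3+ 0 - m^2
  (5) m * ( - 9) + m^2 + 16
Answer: 1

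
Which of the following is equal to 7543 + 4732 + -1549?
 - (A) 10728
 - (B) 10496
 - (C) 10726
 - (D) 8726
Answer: C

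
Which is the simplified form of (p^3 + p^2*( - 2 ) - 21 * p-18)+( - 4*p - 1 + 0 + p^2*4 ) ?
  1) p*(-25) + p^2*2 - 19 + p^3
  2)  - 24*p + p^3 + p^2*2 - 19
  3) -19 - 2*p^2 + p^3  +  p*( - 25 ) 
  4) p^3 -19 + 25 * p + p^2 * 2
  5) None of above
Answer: 1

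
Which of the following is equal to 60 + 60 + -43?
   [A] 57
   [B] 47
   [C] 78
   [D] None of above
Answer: D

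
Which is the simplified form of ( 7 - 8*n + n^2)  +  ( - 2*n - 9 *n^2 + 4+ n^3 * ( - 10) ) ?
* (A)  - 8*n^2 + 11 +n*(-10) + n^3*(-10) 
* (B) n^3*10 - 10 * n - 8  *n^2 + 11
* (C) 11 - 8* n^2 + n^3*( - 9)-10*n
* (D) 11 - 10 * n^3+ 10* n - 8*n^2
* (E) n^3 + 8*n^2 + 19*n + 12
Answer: A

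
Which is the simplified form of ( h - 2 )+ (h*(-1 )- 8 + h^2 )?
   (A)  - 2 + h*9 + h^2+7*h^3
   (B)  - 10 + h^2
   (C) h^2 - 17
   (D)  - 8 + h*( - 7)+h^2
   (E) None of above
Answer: B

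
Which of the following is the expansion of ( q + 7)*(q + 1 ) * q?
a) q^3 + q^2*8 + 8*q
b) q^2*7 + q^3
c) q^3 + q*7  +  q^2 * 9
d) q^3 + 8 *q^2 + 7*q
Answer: d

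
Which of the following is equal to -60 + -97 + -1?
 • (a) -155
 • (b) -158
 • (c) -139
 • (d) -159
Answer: b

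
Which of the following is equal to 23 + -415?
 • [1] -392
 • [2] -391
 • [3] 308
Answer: 1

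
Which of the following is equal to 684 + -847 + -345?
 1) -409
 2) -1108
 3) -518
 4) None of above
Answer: 4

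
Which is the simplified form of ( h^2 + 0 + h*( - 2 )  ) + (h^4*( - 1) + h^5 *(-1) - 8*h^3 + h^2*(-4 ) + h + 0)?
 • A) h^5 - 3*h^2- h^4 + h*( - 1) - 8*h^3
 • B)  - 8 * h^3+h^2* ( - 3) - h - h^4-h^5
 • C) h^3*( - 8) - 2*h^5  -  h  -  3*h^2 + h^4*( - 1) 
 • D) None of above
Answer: B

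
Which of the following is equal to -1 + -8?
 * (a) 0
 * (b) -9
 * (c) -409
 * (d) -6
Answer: b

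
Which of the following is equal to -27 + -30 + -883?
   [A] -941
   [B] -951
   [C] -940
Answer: C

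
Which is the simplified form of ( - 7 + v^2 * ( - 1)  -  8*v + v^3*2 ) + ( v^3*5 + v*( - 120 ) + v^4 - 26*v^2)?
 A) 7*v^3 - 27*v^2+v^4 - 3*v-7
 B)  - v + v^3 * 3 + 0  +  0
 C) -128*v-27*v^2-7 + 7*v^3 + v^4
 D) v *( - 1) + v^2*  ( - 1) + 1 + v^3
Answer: C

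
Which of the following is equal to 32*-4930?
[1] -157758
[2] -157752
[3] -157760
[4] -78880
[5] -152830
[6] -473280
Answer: 3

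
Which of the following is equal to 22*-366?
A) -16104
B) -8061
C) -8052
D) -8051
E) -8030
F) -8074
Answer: C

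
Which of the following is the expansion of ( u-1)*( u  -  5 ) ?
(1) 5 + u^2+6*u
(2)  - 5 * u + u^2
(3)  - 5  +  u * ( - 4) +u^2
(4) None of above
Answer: 4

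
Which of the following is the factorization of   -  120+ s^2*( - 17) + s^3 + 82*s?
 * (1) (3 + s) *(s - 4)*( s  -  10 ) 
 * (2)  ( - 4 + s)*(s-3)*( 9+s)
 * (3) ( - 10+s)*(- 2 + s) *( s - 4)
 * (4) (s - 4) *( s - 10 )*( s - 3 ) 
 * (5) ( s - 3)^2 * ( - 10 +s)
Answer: 4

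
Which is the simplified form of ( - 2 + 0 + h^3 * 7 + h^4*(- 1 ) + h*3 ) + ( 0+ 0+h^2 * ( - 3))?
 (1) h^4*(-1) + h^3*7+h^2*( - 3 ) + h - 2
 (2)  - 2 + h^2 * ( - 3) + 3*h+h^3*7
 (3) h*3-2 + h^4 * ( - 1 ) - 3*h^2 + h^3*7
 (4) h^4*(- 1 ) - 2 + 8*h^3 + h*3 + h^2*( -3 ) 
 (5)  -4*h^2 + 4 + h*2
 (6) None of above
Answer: 3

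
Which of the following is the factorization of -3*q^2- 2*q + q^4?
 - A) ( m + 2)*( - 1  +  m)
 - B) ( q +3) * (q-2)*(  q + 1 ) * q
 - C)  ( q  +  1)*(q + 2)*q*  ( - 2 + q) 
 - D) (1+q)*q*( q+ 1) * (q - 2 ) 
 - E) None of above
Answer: D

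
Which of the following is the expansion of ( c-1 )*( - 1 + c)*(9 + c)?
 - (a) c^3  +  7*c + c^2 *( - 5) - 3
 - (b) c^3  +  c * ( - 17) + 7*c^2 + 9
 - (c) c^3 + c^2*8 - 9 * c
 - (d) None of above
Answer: b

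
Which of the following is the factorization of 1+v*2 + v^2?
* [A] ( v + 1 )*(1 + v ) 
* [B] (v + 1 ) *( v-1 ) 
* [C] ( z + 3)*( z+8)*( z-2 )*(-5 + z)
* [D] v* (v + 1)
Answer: A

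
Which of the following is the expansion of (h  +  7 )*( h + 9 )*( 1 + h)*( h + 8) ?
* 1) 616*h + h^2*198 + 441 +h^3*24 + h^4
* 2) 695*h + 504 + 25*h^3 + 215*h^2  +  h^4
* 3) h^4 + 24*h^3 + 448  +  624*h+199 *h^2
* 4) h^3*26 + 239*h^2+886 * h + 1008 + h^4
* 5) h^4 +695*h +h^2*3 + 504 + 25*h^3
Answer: 2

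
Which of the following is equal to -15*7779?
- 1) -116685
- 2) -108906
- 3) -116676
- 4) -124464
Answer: 1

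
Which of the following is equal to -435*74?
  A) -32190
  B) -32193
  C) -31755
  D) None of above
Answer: A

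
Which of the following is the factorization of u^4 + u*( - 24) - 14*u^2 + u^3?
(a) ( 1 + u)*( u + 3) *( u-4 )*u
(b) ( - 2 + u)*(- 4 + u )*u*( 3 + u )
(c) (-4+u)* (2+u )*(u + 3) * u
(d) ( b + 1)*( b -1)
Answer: c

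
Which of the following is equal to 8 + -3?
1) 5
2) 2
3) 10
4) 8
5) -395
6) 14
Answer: 1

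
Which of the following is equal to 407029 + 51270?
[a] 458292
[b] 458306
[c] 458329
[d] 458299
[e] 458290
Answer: d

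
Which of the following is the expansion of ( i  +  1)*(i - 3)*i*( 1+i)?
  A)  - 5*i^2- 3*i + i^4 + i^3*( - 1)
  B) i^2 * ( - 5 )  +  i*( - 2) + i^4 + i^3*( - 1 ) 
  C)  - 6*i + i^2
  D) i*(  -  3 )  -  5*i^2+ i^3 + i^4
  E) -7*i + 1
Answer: A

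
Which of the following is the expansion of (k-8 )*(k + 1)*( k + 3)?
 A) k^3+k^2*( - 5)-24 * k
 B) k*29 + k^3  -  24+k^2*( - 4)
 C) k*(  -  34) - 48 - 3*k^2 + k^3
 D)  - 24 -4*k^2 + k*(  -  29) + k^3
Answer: D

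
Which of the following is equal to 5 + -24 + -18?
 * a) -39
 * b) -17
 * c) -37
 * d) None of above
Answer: c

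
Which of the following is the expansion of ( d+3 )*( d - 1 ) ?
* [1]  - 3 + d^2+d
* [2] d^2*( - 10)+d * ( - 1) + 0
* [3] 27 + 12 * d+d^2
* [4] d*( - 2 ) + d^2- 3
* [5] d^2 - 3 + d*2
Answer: 5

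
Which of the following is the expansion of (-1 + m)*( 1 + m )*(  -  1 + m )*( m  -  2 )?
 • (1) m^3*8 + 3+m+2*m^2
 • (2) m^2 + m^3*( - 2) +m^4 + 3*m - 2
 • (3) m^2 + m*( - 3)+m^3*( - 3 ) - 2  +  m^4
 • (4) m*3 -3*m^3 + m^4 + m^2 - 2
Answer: 4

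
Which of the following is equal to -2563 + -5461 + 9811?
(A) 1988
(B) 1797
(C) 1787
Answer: C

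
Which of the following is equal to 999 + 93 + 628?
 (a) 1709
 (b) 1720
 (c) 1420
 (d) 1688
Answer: b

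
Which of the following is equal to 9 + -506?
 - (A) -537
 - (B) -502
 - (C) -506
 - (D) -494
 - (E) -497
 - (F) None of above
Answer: E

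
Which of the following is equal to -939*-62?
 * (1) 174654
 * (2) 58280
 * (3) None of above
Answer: 3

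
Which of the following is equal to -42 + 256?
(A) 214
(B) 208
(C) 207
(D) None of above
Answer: A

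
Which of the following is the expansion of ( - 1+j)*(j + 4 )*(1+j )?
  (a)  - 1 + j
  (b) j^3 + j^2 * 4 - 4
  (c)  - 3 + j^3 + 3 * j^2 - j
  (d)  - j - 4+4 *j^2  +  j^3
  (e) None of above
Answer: d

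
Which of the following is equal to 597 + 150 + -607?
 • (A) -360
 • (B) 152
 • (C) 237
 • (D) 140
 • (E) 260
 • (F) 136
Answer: D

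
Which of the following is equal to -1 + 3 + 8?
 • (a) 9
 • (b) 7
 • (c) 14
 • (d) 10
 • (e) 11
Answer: d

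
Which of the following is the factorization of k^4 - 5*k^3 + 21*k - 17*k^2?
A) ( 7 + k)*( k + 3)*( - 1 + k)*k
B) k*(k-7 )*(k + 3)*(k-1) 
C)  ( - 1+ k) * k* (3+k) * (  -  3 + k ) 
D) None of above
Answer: B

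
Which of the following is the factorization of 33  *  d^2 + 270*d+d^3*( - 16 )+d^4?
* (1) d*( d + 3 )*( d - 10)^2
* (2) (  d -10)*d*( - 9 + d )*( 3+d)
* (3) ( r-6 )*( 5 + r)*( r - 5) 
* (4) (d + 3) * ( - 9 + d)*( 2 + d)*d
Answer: 2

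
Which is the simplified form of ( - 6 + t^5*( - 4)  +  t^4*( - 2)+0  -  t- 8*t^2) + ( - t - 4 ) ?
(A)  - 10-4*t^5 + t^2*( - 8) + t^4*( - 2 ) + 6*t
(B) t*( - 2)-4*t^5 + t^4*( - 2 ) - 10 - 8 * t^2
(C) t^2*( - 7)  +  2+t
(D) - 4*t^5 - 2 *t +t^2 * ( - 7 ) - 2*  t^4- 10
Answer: B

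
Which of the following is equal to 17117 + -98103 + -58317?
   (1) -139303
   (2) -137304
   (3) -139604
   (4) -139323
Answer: 1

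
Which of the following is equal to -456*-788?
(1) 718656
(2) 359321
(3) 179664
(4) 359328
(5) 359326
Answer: 4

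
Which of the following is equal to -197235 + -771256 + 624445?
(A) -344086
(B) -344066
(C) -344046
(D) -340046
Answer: C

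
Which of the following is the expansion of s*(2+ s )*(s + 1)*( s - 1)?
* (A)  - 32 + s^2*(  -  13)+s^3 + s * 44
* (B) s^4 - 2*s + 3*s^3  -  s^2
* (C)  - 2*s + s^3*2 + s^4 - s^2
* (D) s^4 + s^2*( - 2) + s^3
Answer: C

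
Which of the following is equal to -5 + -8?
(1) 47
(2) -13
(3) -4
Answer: 2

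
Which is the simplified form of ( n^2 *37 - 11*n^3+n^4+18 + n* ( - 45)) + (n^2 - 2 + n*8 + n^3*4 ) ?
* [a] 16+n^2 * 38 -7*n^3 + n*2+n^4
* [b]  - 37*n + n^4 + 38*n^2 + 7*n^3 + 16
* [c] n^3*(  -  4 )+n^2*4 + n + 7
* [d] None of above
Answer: d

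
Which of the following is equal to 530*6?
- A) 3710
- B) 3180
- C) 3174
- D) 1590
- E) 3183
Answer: B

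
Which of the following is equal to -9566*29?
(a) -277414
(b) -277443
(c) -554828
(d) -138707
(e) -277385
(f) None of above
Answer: a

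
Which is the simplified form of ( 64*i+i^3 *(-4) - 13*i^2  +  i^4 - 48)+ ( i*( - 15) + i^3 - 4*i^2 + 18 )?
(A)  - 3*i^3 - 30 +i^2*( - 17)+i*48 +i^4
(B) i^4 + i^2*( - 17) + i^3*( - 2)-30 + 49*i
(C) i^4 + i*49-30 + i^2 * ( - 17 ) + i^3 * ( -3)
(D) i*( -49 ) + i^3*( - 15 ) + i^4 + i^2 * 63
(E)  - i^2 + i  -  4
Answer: C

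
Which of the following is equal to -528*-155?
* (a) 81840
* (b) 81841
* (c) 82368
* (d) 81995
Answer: a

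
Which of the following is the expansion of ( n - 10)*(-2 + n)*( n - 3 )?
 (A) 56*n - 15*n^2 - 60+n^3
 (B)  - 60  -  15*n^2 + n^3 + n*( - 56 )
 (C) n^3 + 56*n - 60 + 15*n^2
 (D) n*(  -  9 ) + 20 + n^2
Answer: A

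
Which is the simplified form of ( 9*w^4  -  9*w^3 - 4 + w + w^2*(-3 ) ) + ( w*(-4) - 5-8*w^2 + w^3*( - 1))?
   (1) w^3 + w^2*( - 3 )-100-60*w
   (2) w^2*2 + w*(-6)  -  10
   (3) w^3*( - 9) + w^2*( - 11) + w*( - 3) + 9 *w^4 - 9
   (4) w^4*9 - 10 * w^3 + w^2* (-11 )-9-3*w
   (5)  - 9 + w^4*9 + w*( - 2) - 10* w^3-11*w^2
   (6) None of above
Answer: 4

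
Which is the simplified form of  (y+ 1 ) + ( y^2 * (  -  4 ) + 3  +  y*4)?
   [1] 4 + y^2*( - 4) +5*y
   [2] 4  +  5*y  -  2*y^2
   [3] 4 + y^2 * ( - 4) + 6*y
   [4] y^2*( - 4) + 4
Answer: 1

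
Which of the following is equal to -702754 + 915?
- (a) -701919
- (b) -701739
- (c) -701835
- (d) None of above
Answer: d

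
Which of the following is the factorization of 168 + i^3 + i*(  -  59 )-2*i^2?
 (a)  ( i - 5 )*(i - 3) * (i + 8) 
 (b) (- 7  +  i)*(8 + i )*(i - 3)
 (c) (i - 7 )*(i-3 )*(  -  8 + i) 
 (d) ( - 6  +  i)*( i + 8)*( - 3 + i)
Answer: b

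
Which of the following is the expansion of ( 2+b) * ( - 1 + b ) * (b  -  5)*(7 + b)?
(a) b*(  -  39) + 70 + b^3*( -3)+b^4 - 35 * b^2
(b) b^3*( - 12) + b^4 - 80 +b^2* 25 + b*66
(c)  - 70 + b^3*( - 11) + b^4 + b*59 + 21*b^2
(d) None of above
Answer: d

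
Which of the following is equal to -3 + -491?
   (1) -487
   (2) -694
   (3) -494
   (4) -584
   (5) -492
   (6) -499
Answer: 3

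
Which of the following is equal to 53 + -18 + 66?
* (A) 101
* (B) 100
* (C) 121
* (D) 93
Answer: A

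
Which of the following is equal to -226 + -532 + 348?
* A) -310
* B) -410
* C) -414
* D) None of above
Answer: B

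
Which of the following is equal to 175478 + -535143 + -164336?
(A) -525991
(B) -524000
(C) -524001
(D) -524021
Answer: C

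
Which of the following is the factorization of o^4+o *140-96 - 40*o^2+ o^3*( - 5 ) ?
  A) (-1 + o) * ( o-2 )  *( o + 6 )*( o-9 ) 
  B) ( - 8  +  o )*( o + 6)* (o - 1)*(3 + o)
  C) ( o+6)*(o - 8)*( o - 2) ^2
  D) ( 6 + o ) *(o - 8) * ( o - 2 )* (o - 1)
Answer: D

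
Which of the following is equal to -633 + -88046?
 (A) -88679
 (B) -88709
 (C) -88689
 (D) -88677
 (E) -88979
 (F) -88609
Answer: A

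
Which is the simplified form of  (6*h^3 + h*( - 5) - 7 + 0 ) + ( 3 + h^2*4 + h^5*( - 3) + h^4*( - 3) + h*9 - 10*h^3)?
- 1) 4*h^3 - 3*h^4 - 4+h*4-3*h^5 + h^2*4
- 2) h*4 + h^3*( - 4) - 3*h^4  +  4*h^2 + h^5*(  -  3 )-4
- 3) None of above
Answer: 2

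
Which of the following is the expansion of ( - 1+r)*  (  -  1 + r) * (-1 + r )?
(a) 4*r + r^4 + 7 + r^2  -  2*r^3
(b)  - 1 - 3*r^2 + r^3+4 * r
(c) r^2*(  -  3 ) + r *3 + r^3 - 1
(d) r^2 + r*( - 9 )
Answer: c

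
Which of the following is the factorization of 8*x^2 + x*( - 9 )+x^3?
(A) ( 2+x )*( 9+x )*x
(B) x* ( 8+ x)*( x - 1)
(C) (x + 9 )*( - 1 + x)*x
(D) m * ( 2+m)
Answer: C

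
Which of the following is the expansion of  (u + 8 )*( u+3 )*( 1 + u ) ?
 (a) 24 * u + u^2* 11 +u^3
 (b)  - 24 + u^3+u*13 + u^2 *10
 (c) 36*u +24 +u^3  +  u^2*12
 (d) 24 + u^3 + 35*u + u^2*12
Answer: d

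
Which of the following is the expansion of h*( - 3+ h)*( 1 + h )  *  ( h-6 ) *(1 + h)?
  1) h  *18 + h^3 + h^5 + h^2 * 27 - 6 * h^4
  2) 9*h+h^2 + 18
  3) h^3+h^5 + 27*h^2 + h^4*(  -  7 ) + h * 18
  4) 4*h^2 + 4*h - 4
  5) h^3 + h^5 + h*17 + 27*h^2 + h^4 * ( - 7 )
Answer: 3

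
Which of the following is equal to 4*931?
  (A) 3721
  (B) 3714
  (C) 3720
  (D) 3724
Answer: D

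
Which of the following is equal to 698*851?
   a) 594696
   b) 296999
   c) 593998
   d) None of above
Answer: c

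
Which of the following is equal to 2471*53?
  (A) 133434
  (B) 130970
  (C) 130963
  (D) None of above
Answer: C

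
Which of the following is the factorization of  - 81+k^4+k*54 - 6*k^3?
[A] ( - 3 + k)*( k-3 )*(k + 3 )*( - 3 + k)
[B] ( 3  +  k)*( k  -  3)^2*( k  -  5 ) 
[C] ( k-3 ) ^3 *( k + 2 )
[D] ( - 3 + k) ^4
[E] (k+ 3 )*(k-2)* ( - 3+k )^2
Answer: A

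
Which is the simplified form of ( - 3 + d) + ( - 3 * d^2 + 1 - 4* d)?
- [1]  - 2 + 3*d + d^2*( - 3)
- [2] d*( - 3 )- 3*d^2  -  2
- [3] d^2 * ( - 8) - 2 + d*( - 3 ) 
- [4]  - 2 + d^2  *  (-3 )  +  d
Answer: 2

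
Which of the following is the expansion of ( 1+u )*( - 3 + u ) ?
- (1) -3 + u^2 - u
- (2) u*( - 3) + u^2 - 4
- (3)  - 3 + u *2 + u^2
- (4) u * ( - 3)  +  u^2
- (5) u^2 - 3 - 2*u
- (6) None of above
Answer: 5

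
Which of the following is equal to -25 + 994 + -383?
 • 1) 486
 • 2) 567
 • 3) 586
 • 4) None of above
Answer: 3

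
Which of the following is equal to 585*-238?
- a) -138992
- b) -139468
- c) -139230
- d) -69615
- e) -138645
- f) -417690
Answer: c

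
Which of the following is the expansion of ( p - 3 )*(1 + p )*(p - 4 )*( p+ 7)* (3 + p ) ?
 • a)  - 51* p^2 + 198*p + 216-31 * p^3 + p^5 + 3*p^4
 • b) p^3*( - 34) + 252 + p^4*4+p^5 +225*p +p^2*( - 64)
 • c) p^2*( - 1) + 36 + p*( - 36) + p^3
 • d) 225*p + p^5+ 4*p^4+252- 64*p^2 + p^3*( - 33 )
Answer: b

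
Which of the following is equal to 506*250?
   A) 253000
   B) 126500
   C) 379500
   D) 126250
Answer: B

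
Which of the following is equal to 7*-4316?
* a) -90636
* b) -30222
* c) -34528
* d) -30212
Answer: d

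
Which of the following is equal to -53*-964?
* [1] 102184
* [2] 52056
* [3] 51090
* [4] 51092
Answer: 4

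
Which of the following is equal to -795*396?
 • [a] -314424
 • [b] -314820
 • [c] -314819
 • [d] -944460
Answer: b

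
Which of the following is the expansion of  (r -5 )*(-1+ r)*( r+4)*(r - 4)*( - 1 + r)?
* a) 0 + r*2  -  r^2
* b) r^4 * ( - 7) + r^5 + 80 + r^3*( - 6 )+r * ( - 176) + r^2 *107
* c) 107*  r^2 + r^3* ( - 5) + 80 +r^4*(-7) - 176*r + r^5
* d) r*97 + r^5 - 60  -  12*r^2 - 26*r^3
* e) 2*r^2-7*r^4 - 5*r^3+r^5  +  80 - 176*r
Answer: c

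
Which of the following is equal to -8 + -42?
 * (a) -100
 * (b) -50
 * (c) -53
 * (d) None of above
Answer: b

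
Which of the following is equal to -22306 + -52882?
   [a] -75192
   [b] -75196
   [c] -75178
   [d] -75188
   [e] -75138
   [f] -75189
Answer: d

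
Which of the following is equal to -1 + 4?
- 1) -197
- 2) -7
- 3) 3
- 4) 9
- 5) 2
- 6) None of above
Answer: 3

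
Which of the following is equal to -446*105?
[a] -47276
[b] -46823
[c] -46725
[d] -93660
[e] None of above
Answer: e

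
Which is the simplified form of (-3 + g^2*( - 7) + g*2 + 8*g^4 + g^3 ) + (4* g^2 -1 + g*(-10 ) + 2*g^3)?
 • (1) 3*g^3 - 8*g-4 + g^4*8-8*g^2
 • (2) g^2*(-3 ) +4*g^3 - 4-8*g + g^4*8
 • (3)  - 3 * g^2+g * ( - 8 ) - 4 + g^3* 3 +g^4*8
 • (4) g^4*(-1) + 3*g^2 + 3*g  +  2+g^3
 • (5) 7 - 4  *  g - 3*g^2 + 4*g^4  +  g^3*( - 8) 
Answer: 3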